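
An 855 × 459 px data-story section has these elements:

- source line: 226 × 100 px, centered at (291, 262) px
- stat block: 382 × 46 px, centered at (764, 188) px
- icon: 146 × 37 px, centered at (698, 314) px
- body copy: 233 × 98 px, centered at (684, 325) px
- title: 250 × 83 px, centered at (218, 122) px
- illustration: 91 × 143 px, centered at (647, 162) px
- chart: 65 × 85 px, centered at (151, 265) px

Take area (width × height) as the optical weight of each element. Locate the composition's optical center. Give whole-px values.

(494, 227)

Areas → weights: source line 226·100 = 22600, stat block 382·46 = 17572, icon 146·37 = 5402, body copy 233·98 = 22834, title 250·83 = 20750, illustration 91·143 = 13013, chart 65·85 = 5525; Σw = 107696.
Σw·x = 53167846; x̄ = 53167846/107696 ≈ 493.68.
y: moment 24445745 / weight 107696 ≈ 226.99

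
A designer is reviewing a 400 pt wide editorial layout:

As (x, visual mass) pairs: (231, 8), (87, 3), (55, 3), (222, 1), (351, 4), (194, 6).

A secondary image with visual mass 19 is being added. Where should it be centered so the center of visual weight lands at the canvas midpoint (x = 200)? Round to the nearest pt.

With the secondary image, Σw becomes 8 + 3 + 3 + 1 + 4 + 6 + 19 = 44.
Along x: (5064 + 19·x) / 44 = 200 (existing moment 8·231 + 3·87 + 3·55 + 1·222 + 4·351 + 6·194 = 5064) ⇒ x = (8800 − 5064) / 19 ≈ 196.63.

x ≈ 197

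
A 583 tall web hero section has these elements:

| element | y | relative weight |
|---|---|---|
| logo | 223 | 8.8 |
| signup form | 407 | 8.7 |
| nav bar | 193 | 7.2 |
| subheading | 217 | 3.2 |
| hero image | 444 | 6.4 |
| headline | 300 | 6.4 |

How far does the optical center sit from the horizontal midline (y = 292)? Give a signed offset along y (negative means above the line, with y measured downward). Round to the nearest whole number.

Σw = 8.8 + 8.7 + 7.2 + 3.2 + 6.4 + 6.4 = 40.7.
Σw·y = 12348.9; ȳ = 12348.9/40.7 ≈ 303.41.
Offset from y = 292: 303.41 − 292 ≈ 11.41.

≈ 11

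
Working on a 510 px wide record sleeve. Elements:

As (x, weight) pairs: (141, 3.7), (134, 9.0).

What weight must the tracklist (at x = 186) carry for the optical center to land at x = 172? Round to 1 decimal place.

Known weights sum to 3.7 + 9.0 = 12.7; their moment is 3.7·141 + 9.0·134 = 1727.7.
For the centroid to hit 172: (1727.7 + w·186) / (12.7 + w) = 172.
So w = (172·12.7 − 1727.7)/(186 − 172) = 456.7/14 ≈ 32.62.

w ≈ 32.6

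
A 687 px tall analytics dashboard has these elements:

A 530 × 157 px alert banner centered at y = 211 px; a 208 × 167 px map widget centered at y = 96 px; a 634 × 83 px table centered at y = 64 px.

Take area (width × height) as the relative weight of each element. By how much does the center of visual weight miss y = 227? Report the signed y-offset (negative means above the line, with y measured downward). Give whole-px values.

≈ -85 px

Taking area as weight: alert banner 530·157 = 83210, map widget 208·167 = 34736, table 634·83 = 52622. Sum 170568.
y-moment: 83210·211 + 34736·96 + 52622·64 = 24259774; centroid 24259774/170568 ≈ 142.23.
Difference: 142.23 − 227 ≈ -84.77.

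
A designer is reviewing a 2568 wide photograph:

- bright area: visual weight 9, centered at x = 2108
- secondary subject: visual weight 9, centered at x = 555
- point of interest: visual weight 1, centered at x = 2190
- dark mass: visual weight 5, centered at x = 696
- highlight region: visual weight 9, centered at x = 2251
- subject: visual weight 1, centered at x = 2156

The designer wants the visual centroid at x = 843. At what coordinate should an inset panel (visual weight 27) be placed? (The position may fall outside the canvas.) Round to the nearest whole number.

With the inset panel, Σw becomes 9 + 9 + 1 + 5 + 9 + 1 + 27 = 61.
Along x: (52052 + 27·x) / 61 = 843 (existing moment 9·2108 + 9·555 + 1·2190 + 5·696 + 9·2251 + 1·2156 = 52052) ⇒ x = (51423 − 52052) / 27 ≈ -23.30.

x ≈ -23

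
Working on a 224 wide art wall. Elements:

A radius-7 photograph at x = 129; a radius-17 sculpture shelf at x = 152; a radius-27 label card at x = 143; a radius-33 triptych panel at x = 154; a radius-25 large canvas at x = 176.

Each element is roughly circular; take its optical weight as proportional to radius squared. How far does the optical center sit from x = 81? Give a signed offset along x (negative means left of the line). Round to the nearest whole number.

Weights ∝ r²: photograph 7² = 49, sculpture shelf 17² = 289, label card 27² = 729, triptych panel 33² = 1089, large canvas 25² = 625; Σw = 2781.
x: (49·129 + 289·152 + 729·143 + 1089·154 + 625·176) / 2781 = 432202 / 2781 ≈ 155.41
Against x = 81, that's 155.41 − 81 = 74.41.

≈ 74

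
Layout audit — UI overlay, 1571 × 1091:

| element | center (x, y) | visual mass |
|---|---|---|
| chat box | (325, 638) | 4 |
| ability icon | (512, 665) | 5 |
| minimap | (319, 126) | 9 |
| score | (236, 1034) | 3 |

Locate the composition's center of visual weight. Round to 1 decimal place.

(354.2, 481.6)

Σw = 4 + 5 + 9 + 3 = 21.
x-moment: 4·325 + 5·512 + 9·319 + 3·236 = 7439; centroid 7439/21 ≈ 354.24.
y-moment: 4·638 + 5·665 + 9·126 + 3·1034 = 10113; centroid 10113/21 ≈ 481.57.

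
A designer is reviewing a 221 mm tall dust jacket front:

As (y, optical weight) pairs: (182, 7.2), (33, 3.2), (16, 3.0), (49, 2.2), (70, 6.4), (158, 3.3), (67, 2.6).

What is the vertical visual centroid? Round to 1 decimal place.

y ≈ 97.3

Weights sum to 7.2 + 3.2 + 3.0 + 2.2 + 6.4 + 3.3 + 2.6 = 27.9.
y: (7.2·182 + 3.2·33 + 3.0·16 + 2.2·49 + 6.4·70 + 3.3·158 + 2.6·67) / 27.9 = 2715.4 / 27.9 ≈ 97.33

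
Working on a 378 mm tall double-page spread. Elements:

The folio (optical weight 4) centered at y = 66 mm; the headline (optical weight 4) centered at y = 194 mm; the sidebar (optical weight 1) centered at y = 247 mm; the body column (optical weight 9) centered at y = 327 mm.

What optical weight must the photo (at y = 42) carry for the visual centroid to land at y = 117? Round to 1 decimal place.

Known weights sum to 4 + 4 + 1 + 9 = 18; their moment is 4·66 + 4·194 + 1·247 + 9·327 = 4230.
Balance at y = 117 requires (4230 + w·42) / (18 + w) = 117.
Rearranging, w·(42 − 117) = 117·18 − 4230 = -2124, so w ≈ -2124/-75 = 28.32.

w ≈ 28.3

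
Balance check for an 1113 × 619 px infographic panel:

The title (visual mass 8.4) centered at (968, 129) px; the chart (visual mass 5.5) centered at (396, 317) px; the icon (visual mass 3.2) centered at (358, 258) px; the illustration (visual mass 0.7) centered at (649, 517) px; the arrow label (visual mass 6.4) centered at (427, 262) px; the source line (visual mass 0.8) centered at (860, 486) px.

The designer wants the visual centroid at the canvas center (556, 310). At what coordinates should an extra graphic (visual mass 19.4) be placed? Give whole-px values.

With the extra graphic, Σw becomes 8.4 + 5.5 + 3.2 + 0.7 + 6.4 + 0.8 + 19.4 = 44.4.
x: need Σw·x = 44.4·556 = 24686.4. Existing = 8.4·968 + 5.5·396 + 3.2·358 + 0.7·649 + 6.4·427 + 0.8·860 = 15329.9. Remainder 9356.5 / 19.4 ≈ 482.29.
y: need Σw·y = 44.4·310 = 13764.0. Existing = 8.4·129 + 5.5·317 + 3.2·258 + 0.7·517 + 6.4·262 + 0.8·486 = 6080.2. Remainder 7683.8 / 19.4 ≈ 396.07.

(482, 396)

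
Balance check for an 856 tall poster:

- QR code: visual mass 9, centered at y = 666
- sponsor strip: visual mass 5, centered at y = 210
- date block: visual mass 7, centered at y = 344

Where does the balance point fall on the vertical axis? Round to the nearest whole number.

y ≈ 450

Weights sum to 9 + 5 + 7 = 21.
y-moment: 9·666 + 5·210 + 7·344 = 9452; centroid 9452/21 ≈ 450.10.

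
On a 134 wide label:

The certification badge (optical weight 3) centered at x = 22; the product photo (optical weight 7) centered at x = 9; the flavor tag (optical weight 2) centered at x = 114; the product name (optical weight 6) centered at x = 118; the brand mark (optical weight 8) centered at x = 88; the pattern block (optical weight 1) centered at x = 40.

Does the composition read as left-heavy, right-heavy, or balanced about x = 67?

Σw = 3 + 7 + 2 + 6 + 8 + 1 = 27.
Σw·x = 3·22 + 7·9 + 2·114 + 6·118 + 8·88 + 1·40 = 1809, so x̄ = 1809/27 ≈ 67.00.
That equals the midline 67 — balanced.

balanced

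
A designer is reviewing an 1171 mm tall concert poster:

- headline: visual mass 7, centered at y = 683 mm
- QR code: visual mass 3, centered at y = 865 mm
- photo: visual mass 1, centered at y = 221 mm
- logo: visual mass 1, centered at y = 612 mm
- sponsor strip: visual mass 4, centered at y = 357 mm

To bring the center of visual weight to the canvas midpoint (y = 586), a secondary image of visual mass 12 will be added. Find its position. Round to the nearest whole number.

New total weight: (7 + 3 + 1 + 1 + 4) + 12 = 28.
y: target moment 28×586 = 16408; current 7·683 + 3·865 + 1·221 + 1·612 + 4·357 = 9637; the secondary image supplies 6771, so y = 6771/12 ≈ 564.25.

y ≈ 564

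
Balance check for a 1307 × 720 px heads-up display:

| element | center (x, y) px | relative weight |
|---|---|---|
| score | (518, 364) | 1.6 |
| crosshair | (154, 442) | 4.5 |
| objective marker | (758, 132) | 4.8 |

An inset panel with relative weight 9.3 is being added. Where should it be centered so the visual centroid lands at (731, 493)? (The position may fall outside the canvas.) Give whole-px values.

After adding the inset panel, total weight = 1.6 + 4.5 + 4.8 + 9.3 = 20.2.
x: target moment 20.2×731 = 14766.2; current 1.6·518 + 4.5·154 + 4.8·758 = 5160.2; the inset panel supplies 9606.0, so x = 9606.0/9.3 ≈ 1032.90.
y: target moment 20.2×493 = 9958.6; current 1.6·364 + 4.5·442 + 4.8·132 = 3205.0; the inset panel supplies 6753.6, so y = 6753.6/9.3 ≈ 726.19.

(1033, 726)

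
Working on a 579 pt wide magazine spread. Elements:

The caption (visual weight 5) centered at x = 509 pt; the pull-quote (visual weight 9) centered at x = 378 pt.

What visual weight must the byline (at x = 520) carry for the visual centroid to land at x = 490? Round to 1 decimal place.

Known weights sum to 5 + 9 = 14; their moment is 5·509 + 9·378 = 5947.
Set Σw·x/Σw = 490: (5947 + 520w) = 490·(14 + w).
So w = (490·14 − 5947)/(520 − 490) = 913/30 ≈ 30.43.

w ≈ 30.4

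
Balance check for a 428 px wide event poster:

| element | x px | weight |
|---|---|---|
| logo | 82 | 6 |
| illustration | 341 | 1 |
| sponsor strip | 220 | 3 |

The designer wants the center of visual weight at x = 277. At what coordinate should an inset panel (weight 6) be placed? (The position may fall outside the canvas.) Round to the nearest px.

x ≈ 490

After adding the inset panel, total weight = 6 + 1 + 3 + 6 = 16.
x: need Σw·x = 16·277 = 4432. Existing = 6·82 + 1·341 + 3·220 = 1493. Remainder 2939 / 6 ≈ 489.83.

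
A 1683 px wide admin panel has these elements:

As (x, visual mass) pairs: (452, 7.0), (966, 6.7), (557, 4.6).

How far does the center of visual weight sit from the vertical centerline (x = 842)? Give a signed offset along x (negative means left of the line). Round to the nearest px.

≈ -175 px

Σw = 7.0 + 6.7 + 4.6 = 18.3.
Σw·x = 7.0·452 + 6.7·966 + 4.6·557 = 12198.4, so x̄ = 12198.4/18.3 ≈ 666.58.
Offset from x = 842: 666.58 − 842 ≈ -175.42.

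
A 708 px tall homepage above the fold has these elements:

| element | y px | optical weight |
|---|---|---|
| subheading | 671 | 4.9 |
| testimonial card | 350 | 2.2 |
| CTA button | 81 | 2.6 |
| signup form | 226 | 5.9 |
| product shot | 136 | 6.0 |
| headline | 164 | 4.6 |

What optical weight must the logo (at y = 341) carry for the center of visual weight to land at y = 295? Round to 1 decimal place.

Fixed elements: Σw = 4.9 + 2.2 + 2.6 + 5.9 + 6.0 + 4.6 = 26.2, Σw·y = 4.9·671 + 2.2·350 + 2.6·81 + 5.9·226 + 6.0·136 + 4.6·164 = 7172.3.
Balance at y = 295 requires (7172.3 + w·341) / (26.2 + w) = 295.
Solving: w = (295·26.2 − 7172.3) / (341 − 295) = 556.7 / 46 ≈ 12.10.

w ≈ 12.1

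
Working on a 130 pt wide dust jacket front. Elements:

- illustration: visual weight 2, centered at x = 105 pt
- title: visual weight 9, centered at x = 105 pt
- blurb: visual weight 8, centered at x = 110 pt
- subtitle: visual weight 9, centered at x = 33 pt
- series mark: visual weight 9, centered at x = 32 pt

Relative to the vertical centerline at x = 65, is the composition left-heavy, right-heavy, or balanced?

right-heavy

Weights sum to 2 + 9 + 8 + 9 + 9 = 37.
x: (2·105 + 9·105 + 8·110 + 9·33 + 9·32) / 37 = 2620 / 37 ≈ 70.81
70.8 vs midline 65 → right-heavy.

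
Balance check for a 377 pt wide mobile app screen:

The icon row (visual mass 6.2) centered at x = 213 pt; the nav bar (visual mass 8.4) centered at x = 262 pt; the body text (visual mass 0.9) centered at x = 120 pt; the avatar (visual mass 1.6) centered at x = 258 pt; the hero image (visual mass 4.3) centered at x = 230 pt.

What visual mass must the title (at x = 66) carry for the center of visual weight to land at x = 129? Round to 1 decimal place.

w ≈ 36.0

Known weights sum to 6.2 + 8.4 + 0.9 + 1.6 + 4.3 = 21.4; their moment is 6.2·213 + 8.4·262 + 0.9·120 + 1.6·258 + 4.3·230 = 5031.2.
For the centroid to hit 129: (5031.2 + w·66) / (21.4 + w) = 129.
So w = (129·21.4 − 5031.2)/(66 − 129) = -2270.6/-63 ≈ 36.04.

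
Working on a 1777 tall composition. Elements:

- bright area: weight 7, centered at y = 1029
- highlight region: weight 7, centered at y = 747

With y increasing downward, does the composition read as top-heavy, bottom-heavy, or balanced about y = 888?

balanced

Weights sum to 7 + 7 = 14.
y-moment: 7·1029 + 7·747 = 12432; centroid 12432/14 ≈ 888.00.
The centroid 888.00 matches the midline at 888, so the layout is balanced.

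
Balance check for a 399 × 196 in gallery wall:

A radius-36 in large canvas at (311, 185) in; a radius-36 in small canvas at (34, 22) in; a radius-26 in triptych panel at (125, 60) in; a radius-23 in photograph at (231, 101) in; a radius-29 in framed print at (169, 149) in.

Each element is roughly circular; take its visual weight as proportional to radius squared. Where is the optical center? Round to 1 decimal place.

(171.6, 105.1)

Weights ∝ r²: large canvas 36² = 1296, small canvas 36² = 1296, triptych panel 26² = 676, photograph 23² = 529, framed print 29² = 841; Σw = 4638.
x: (1296·311 + 1296·34 + 676·125 + 529·231 + 841·169) / 4638 = 795948 / 4638 ≈ 171.61
y: (1296·185 + 1296·22 + 676·60 + 529·101 + 841·149) / 4638 = 487570 / 4638 ≈ 105.13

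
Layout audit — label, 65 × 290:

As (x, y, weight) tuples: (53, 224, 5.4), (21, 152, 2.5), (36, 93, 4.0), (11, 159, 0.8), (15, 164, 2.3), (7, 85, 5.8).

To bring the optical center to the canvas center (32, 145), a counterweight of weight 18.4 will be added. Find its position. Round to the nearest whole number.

(37, 148)

New total weight: (5.4 + 2.5 + 4.0 + 0.8 + 2.3 + 5.8) + 18.4 = 39.2.
Along x: (566.6 + 18.4·x) / 39.2 = 32 (existing moment 5.4·53 + 2.5·21 + 4.0·36 + 0.8·11 + 2.3·15 + 5.8·7 = 566.6) ⇒ x = (1254.4 − 566.6) / 18.4 ≈ 37.38.
Along y: (2959.0 + 18.4·y) / 39.2 = 145 (existing moment 5.4·224 + 2.5·152 + 4.0·93 + 0.8·159 + 2.3·164 + 5.8·85 = 2959.0) ⇒ y = (5684.0 − 2959.0) / 18.4 ≈ 148.10.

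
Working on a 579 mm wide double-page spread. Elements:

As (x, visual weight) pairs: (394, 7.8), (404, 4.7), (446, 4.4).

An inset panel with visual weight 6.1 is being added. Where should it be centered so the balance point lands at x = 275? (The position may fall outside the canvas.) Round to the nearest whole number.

x ≈ -100

With the inset panel, Σw becomes 7.8 + 4.7 + 4.4 + 6.1 = 23.0.
x: target moment 23.0×275 = 6325.0; current 7.8·394 + 4.7·404 + 4.4·446 = 6934.4; the inset panel supplies -609.4, so x = -609.4/6.1 ≈ -99.90.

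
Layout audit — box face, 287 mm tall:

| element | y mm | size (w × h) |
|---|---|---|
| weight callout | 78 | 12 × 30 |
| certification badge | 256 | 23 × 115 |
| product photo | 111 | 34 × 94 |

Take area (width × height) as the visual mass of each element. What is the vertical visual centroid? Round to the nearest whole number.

Areas: weight callout 12·30 = 360, certification badge 23·115 = 2645, product photo 34·94 = 3196. Total weight = 6201.
y: (360·78 + 2645·256 + 3196·111) / 6201 = 1059956 / 6201 ≈ 170.93

y ≈ 171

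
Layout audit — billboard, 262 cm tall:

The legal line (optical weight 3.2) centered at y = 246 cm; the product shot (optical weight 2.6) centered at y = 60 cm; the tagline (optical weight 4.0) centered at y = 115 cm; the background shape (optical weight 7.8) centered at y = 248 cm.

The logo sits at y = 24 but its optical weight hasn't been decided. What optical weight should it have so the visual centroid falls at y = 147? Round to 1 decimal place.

Fixed elements: Σw = 3.2 + 2.6 + 4.0 + 7.8 = 17.6, Σw·y = 3.2·246 + 2.6·60 + 4.0·115 + 7.8·248 = 3337.6.
For the centroid to hit 147: (3337.6 + w·24) / (17.6 + w) = 147.
Rearranging, w·(24 − 147) = 147·17.6 − 3337.6 = -750.4, so w ≈ -750.4/-123 = 6.10.

w ≈ 6.1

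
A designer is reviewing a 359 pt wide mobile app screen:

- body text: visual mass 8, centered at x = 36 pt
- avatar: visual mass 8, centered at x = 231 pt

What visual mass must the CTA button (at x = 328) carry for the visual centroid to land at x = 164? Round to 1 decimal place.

w ≈ 3.0

Known weights sum to 8 + 8 = 16; their moment is 8·36 + 8·231 = 2136.
For the centroid to hit 164: (2136 + w·328) / (16 + w) = 164.
So w = (164·16 − 2136)/(328 − 164) = 488/164 ≈ 2.98.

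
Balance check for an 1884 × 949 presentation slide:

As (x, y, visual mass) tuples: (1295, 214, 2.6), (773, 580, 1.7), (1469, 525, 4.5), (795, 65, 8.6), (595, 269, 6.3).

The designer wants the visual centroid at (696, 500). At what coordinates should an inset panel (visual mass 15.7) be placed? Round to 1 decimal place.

New total weight: (2.6 + 1.7 + 4.5 + 8.6 + 6.3) + 15.7 = 39.4.
x: need Σw·x = 39.4·696 = 27422.4. Existing = 2.6·1295 + 1.7·773 + 4.5·1469 + 8.6·795 + 6.3·595 = 21877.1. Remainder 5545.3 / 15.7 ≈ 353.20.
y: need Σw·y = 39.4·500 = 19700.0. Existing = 2.6·214 + 1.7·580 + 4.5·525 + 8.6·65 + 6.3·269 = 6158.6. Remainder 13541.4 / 15.7 ≈ 862.51.

(353.2, 862.5)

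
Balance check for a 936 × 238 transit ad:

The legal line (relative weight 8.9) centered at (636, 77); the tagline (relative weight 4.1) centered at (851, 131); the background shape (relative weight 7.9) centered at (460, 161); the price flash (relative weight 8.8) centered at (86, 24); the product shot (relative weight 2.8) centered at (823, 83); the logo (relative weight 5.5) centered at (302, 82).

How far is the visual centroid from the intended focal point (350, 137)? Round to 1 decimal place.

Σw = 8.9 + 4.1 + 7.9 + 8.8 + 2.8 + 5.5 = 38.0.
Σw·x = 17505.7; x̄ = 17505.7/38.0 ≈ 460.68.
y: moment 3388.9 / weight 38.0 ≈ 89.18
Offset from (350, 137): Δx ≈ 110.68, Δy ≈ -47.82; distance = √(Δx² + Δy²) ≈ 120.56.

≈ 120.6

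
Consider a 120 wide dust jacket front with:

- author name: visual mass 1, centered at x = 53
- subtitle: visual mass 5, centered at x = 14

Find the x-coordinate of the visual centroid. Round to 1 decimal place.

x ≈ 20.5

Weights sum to 1 + 5 = 6.
x: (1·53 + 5·14) / 6 = 123 / 6 ≈ 20.50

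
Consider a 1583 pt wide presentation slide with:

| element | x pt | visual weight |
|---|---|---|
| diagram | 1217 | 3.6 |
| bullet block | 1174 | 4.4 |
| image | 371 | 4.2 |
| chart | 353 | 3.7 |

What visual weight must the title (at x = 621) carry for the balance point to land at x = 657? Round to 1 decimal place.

w ≈ 54.6

Known weights sum to 3.6 + 4.4 + 4.2 + 3.7 = 15.9; their moment is 3.6·1217 + 4.4·1174 + 4.2·371 + 3.7·353 = 12411.1.
Balance at x = 657 requires (12411.1 + w·621) / (15.9 + w) = 657.
So w = (657·15.9 − 12411.1)/(621 − 657) = -1964.8/-36 ≈ 54.58.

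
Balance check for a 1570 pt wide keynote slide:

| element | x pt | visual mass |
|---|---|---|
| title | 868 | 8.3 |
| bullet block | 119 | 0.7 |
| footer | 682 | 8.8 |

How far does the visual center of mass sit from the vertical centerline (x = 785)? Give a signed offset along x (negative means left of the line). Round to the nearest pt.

Total weight = 8.3 + 0.7 + 8.8 = 17.8.
x-moment: 8.3·868 + 0.7·119 + 8.8·682 = 13289.3; centroid 13289.3/17.8 ≈ 746.59.
Against x = 785, that's 746.59 − 785 = -38.41.

≈ -38 pt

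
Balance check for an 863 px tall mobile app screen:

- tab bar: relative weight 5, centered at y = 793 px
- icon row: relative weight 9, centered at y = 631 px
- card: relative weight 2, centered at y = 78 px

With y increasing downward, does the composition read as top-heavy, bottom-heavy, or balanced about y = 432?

bottom-heavy

Total weight = 5 + 9 + 2 = 16.
Σw·y = 5·793 + 9·631 + 2·78 = 9800, so ȳ = 9800/16 ≈ 612.50.
612.5 vs midline 432 → bottom-heavy.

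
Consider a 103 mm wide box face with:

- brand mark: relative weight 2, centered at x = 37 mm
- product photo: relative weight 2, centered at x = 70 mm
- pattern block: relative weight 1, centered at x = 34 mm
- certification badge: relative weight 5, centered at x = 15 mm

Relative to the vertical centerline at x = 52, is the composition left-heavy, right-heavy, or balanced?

Total weight = 2 + 2 + 1 + 5 = 10.
x-moment: 2·37 + 2·70 + 1·34 + 5·15 = 323; centroid 323/10 ≈ 32.30.
32.3 lies left of the midline 52, so the layout is left-heavy.

left-heavy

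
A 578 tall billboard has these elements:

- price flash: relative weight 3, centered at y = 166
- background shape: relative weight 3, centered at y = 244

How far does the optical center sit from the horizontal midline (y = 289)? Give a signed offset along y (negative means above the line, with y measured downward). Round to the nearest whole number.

Total weight = 3 + 3 = 6.
Σw·y = 3·166 + 3·244 = 1230, so ȳ = 1230/6 ≈ 205.00.
Against y = 289, that's 205.00 − 289 = -84.00.

≈ -84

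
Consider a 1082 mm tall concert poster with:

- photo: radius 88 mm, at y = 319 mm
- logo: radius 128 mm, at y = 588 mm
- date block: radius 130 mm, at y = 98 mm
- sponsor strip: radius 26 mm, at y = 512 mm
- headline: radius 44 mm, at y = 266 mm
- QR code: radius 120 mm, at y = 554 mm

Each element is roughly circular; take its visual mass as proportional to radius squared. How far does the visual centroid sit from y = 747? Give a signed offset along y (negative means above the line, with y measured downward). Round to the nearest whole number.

≈ -358 mm

r² weights: photo 88² = 7744, logo 128² = 16384, date block 130² = 16900, sponsor strip 26² = 676, headline 44² = 1936, QR code 120² = 14400. Total = 58040.
Σw·y = 22599016; ȳ = 22599016/58040 ≈ 389.37.
Against y = 747, that's 389.37 − 747 = -357.63.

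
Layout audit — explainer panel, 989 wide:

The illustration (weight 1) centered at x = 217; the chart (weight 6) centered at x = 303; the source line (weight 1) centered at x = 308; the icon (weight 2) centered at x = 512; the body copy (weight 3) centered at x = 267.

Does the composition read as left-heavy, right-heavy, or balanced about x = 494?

left-heavy

Weights sum to 1 + 6 + 1 + 2 + 3 = 13.
x-moment: 1·217 + 6·303 + 1·308 + 2·512 + 3·267 = 4168; centroid 4168/13 ≈ 320.62.
320.6 vs midline 494 → left-heavy.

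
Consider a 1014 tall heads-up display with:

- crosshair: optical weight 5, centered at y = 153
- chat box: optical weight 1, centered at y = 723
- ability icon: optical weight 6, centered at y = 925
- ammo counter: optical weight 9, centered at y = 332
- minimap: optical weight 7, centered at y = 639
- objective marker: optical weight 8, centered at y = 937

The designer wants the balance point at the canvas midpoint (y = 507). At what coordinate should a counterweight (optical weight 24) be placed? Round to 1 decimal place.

New total weight: (5 + 1 + 6 + 9 + 7 + 8) + 24 = 60.
Along y: (21995 + 24·y) / 60 = 507 (existing moment 5·153 + 1·723 + 6·925 + 9·332 + 7·639 + 8·937 = 21995) ⇒ y = (30420 − 21995) / 24 ≈ 351.04.

y ≈ 351.0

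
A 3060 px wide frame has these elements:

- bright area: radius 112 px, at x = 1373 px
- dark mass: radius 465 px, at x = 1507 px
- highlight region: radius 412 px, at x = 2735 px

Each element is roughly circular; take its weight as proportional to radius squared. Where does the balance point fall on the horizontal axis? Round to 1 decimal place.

x ≈ 2025.8

Weights ∝ r²: bright area 112² = 12544, dark mass 465² = 216225, highlight region 412² = 169744; Σw = 398513.
Σw·x = 12544·1373 + 216225·1507 + 169744·2735 = 807323827, so x̄ = 807323827/398513 ≈ 2025.84.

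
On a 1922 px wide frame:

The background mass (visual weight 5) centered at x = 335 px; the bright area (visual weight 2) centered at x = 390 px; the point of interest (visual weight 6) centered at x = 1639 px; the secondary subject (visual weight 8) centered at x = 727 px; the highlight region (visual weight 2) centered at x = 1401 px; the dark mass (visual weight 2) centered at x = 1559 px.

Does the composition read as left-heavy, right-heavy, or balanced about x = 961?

balanced

Σw = 5 + 2 + 6 + 8 + 2 + 2 = 25.
Σw·x = 24025; x̄ = 24025/25 ≈ 961.00.
That equals the midline 961 — balanced.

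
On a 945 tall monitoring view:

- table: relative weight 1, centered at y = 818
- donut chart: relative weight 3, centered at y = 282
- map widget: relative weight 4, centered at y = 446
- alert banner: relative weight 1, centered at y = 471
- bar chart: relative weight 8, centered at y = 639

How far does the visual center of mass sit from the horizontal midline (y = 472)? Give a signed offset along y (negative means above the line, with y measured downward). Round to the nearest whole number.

Σw = 1 + 3 + 4 + 1 + 8 = 17.
y-moment: 1·818 + 3·282 + 4·446 + 1·471 + 8·639 = 9031; centroid 9031/17 ≈ 531.24.
Difference: 531.24 − 472 ≈ 59.24.

≈ 59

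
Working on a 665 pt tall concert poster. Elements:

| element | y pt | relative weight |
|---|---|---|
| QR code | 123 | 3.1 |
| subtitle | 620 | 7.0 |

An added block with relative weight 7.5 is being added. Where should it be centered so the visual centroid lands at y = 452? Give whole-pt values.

y ≈ 431

With the added block, Σw becomes 3.1 + 7.0 + 7.5 = 17.6.
Along y: (4721.3 + 7.5·y) / 17.6 = 452 (existing moment 3.1·123 + 7.0·620 = 4721.3) ⇒ y = (7955.2 − 4721.3) / 7.5 ≈ 431.19.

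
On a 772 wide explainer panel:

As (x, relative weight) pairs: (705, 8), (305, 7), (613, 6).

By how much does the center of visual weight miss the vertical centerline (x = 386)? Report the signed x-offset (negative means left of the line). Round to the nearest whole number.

Weights sum to 8 + 7 + 6 = 21.
x: (8·705 + 7·305 + 6·613) / 21 = 11453 / 21 ≈ 545.38
Offset from x = 386: 545.38 − 386 ≈ 159.38.

≈ 159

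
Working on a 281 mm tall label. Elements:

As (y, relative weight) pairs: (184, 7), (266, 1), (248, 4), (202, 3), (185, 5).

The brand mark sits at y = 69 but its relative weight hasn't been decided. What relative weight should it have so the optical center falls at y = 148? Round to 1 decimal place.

Fixed elements: Σw = 7 + 1 + 4 + 3 + 5 = 20, Σw·y = 7·184 + 1·266 + 4·248 + 3·202 + 5·185 = 4077.
Set Σw·y/Σw = 148: (4077 + 69w) = 148·(20 + w).
Solving: w = (148·20 − 4077) / (69 − 148) = -1117 / -79 ≈ 14.14.

w ≈ 14.1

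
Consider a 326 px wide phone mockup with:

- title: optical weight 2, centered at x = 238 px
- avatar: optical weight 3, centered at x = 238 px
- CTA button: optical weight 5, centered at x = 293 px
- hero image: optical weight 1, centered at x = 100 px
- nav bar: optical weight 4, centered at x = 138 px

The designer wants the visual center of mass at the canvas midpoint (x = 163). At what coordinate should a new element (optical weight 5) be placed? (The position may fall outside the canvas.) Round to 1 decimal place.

x ≈ -9.4

With the new element, Σw becomes 2 + 3 + 5 + 1 + 4 + 5 = 20.
x: target moment 20×163 = 3260; current 2·238 + 3·238 + 5·293 + 1·100 + 4·138 = 3307; the new element supplies -47, so x = -47/5 ≈ -9.40.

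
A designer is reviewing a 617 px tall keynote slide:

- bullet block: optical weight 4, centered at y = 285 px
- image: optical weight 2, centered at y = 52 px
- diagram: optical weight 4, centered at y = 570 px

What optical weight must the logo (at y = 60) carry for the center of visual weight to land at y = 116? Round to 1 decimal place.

Existing Σw = 10 (4 + 2 + 4); existing moment 4·285 + 2·52 + 4·570 = 3524.
Set Σw·y/Σw = 116: (3524 + 60w) = 116·(10 + w).
So w = (116·10 − 3524)/(60 − 116) = -2364/-56 ≈ 42.21.

w ≈ 42.2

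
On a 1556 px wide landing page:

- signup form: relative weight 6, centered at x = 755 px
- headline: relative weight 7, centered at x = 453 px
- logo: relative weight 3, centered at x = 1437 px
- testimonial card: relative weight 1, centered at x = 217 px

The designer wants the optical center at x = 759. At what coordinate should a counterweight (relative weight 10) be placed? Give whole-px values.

x ≈ 826

After adding the counterweight, total weight = 6 + 7 + 3 + 1 + 10 = 27.
x: target moment 27×759 = 20493; current 6·755 + 7·453 + 3·1437 + 1·217 = 12229; the counterweight supplies 8264, so x = 8264/10 ≈ 826.40.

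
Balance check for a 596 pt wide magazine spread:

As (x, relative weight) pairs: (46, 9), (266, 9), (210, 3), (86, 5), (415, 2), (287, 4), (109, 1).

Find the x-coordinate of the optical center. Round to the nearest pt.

Total weight = 9 + 9 + 3 + 5 + 2 + 4 + 1 = 33.
x: (9·46 + 9·266 + 3·210 + 5·86 + 2·415 + 4·287 + 1·109) / 33 = 5955 / 33 ≈ 180.45

x ≈ 180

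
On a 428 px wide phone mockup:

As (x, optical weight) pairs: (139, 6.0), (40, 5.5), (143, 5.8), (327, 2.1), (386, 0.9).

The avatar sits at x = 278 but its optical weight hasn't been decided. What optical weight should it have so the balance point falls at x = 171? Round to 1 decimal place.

w ≈ 5.2

Existing Σw = 20.3 (6.0 + 5.5 + 5.8 + 2.1 + 0.9); existing moment 6.0·139 + 5.5·40 + 5.8·143 + 2.1·327 + 0.9·386 = 2917.5.
For the centroid to hit 171: (2917.5 + w·278) / (20.3 + w) = 171.
Rearranging, w·(278 − 171) = 171·20.3 − 2917.5 = 553.8, so w ≈ 553.8/107 = 5.18.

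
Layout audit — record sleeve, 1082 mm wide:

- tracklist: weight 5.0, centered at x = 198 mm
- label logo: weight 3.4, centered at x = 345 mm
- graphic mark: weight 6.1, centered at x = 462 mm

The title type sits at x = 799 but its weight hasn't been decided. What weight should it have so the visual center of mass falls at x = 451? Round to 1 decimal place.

Known weights sum to 5.0 + 3.4 + 6.1 = 14.5; their moment is 5.0·198 + 3.4·345 + 6.1·462 = 4981.2.
Set Σw·x/Σw = 451: (4981.2 + 799w) = 451·(14.5 + w).
Rearranging, w·(799 − 451) = 451·14.5 − 4981.2 = 1558.3, so w ≈ 1558.3/348 = 4.48.

w ≈ 4.5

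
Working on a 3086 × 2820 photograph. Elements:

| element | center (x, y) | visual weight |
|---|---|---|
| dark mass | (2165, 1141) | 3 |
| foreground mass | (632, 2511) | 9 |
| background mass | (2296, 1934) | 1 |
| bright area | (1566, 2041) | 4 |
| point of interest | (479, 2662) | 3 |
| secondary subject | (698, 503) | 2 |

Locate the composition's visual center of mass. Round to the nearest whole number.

(1072, 2051)

Σw = 3 + 9 + 1 + 4 + 3 + 2 = 22.
x: moment 23576 / weight 22 ≈ 1071.64
y: moment 45112 / weight 22 ≈ 2050.55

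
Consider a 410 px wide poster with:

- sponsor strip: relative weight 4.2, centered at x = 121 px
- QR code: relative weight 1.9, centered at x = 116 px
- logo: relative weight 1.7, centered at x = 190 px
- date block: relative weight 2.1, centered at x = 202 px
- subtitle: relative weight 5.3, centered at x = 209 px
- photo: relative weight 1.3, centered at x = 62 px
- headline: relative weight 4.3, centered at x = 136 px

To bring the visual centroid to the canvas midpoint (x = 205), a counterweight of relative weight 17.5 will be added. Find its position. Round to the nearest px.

x ≈ 263

New total weight: (4.2 + 1.9 + 1.7 + 2.1 + 5.3 + 1.3 + 4.3) + 17.5 = 38.3.
x: need Σw·x = 38.3·205 = 7851.5. Existing = 4.2·121 + 1.9·116 + 1.7·190 + 2.1·202 + 5.3·209 + 1.3·62 + 4.3·136 = 3248.9. Remainder 4602.6 / 17.5 ≈ 263.01.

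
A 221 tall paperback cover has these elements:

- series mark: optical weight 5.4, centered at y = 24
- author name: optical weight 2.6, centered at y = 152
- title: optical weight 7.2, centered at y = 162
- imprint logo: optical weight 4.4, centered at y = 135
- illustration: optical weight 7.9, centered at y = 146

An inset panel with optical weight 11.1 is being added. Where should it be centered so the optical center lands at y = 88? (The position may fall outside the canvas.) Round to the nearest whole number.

y ≈ -4

New total weight: (5.4 + 2.6 + 7.2 + 4.4 + 7.9) + 11.1 = 38.6.
y: need Σw·y = 38.6·88 = 3396.8. Existing = 5.4·24 + 2.6·152 + 7.2·162 + 4.4·135 + 7.9·146 = 3438.6. Remainder -41.8 / 11.1 ≈ -3.77.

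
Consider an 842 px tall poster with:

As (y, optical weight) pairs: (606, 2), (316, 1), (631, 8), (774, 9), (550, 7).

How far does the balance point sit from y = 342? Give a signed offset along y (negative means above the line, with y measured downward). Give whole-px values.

≈ 302 px

Total weight = 2 + 1 + 8 + 9 + 7 = 27.
y: (2·606 + 1·316 + 8·631 + 9·774 + 7·550) / 27 = 17392 / 27 ≈ 644.15
Difference: 644.15 − 342 ≈ 302.15.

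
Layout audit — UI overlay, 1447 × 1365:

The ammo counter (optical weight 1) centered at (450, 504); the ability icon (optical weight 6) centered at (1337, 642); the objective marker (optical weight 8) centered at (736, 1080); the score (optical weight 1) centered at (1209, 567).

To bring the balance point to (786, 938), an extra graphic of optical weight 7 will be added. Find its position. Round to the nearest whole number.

New total weight: (1 + 6 + 8 + 1) + 7 = 23.
x: need Σw·x = 23·786 = 18078. Existing = 1·450 + 6·1337 + 8·736 + 1·1209 = 15569. Remainder 2509 / 7 ≈ 358.43.
y: need Σw·y = 23·938 = 21574. Existing = 1·504 + 6·642 + 8·1080 + 1·567 = 13563. Remainder 8011 / 7 ≈ 1144.43.

(358, 1144)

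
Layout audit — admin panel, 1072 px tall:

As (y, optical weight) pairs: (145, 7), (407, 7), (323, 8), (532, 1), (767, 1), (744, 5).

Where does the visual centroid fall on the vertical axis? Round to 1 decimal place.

Total weight = 7 + 7 + 8 + 1 + 1 + 5 = 29.
y-moment: 7·145 + 7·407 + 8·323 + 1·532 + 1·767 + 5·744 = 11467; centroid 11467/29 ≈ 395.41.

y ≈ 395.4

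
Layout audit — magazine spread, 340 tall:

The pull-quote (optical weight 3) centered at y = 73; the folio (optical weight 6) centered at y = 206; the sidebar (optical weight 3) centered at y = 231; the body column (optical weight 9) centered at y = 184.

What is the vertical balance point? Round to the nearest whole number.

Σw = 3 + 6 + 3 + 9 = 21.
y-moment: 3·73 + 6·206 + 3·231 + 9·184 = 3804; centroid 3804/21 ≈ 181.14.

y ≈ 181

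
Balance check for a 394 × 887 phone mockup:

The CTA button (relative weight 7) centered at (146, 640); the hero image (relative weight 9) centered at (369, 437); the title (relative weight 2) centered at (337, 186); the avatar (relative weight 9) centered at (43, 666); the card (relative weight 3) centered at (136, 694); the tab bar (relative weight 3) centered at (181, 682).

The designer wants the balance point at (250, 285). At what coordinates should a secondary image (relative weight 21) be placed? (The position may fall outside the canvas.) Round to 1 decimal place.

After adding the secondary image, total weight = 7 + 9 + 2 + 9 + 3 + 3 + 21 = 54.
Along x: (6355 + 21·x) / 54 = 250 (existing moment 7·146 + 9·369 + 2·337 + 9·43 + 3·136 + 3·181 = 6355) ⇒ x = (13500 − 6355) / 21 ≈ 340.24.
Along y: (18907 + 21·y) / 54 = 285 (existing moment 7·640 + 9·437 + 2·186 + 9·666 + 3·694 + 3·682 = 18907) ⇒ y = (15390 − 18907) / 21 ≈ -167.48.

(340.2, -167.5)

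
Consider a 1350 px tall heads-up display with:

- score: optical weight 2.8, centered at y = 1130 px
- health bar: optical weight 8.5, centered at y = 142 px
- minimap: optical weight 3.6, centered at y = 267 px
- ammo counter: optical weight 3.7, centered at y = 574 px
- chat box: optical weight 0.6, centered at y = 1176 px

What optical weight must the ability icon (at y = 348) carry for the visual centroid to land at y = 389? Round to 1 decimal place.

Existing Σw = 19.2 (2.8 + 8.5 + 3.6 + 3.7 + 0.6); existing moment 2.8·1130 + 8.5·142 + 3.6·267 + 3.7·574 + 0.6·1176 = 8161.6.
Balance at y = 389 requires (8161.6 + w·348) / (19.2 + w) = 389.
Rearranging, w·(348 − 389) = 389·19.2 − 8161.6 = -692.8, so w ≈ -692.8/-41 = 16.90.

w ≈ 16.9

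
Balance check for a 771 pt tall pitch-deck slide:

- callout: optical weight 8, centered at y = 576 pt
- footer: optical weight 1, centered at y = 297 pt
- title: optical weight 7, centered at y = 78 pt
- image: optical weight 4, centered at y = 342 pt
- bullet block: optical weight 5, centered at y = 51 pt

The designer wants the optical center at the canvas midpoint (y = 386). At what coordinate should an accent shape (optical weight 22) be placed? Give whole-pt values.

After adding the accent shape, total weight = 8 + 1 + 7 + 4 + 5 + 22 = 47.
Along y: (7074 + 22·y) / 47 = 386 (existing moment 8·576 + 1·297 + 7·78 + 4·342 + 5·51 = 7074) ⇒ y = (18142 − 7074) / 22 ≈ 503.09.

y ≈ 503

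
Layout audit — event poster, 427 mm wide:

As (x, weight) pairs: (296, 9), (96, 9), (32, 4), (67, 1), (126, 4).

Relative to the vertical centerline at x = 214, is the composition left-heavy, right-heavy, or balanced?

Weights sum to 9 + 9 + 4 + 1 + 4 = 27.
x: (9·296 + 9·96 + 4·32 + 1·67 + 4·126) / 27 = 4227 / 27 ≈ 156.56
156.6 lies left of the midline 214, so the layout is left-heavy.

left-heavy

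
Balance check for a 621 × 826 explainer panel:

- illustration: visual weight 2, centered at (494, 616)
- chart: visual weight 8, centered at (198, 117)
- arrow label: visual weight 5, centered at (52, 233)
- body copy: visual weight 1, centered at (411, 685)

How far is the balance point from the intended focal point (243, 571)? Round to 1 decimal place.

Weights sum to 2 + 8 + 5 + 1 = 16.
Σw·x = 2·494 + 8·198 + 5·52 + 1·411 = 3243, so x̄ = 3243/16 ≈ 202.69.
Σw·y = 2·616 + 8·117 + 5·233 + 1·685 = 4018, so ȳ = 4018/16 ≈ 251.12.
From (243, 571): dx = -40.31, dy = -319.88, so the distance is √(dx²+dy²) ≈ 322.41.

≈ 322.4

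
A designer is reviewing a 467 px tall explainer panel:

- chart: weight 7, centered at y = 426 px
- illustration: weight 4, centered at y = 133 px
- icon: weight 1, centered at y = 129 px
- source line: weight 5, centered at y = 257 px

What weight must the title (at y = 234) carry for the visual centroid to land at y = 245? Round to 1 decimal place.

w ≈ 69.4

Fixed elements: Σw = 7 + 4 + 1 + 5 = 17, Σw·y = 7·426 + 4·133 + 1·129 + 5·257 = 4928.
For the centroid to hit 245: (4928 + w·234) / (17 + w) = 245.
Rearranging, w·(234 − 245) = 245·17 − 4928 = -763, so w ≈ -763/-11 = 69.36.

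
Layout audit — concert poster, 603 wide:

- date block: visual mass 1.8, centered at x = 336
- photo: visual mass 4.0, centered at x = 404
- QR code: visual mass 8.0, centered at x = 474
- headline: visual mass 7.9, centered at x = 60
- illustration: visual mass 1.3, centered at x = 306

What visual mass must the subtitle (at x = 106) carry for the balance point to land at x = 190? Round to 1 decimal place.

w ≈ 29.9

Existing Σw = 23.0 (1.8 + 4.0 + 8.0 + 7.9 + 1.3); existing moment 1.8·336 + 4.0·404 + 8.0·474 + 7.9·60 + 1.3·306 = 6884.6.
For the centroid to hit 190: (6884.6 + w·106) / (23.0 + w) = 190.
So w = (190·23.0 − 6884.6)/(106 − 190) = -2514.6/-84 ≈ 29.94.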